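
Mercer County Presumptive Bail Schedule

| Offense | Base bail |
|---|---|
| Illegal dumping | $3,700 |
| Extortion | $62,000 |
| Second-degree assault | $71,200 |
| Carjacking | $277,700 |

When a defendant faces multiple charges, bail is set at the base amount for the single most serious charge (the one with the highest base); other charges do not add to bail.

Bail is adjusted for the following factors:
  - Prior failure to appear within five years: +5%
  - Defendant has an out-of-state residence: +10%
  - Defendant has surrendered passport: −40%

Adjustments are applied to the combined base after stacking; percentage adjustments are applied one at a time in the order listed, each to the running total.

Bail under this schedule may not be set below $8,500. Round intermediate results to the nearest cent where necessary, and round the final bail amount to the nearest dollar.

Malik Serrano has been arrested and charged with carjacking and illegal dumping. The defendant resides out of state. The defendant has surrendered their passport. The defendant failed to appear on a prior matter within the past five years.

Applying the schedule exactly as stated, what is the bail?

Base amounts from the schedule: carjacking $277,700; illegal dumping $3,700.
Stacking rule: use the highest base only. Highest is carjacking at $277,700. Combined base = $277,700.
Prior failure to appear within five years (+5%): $277,700 × 1.05 = $291,585.
Defendant has an out-of-state residence (+10%): $291,585 × 1.1 = $320,743.50.
Defendant has surrendered passport (−40%): $320,743.50 × 0.6 = $192,446.10.
$192,446.10 is at or above the $8,500 minimum.
Rounded to the nearest dollar: $192,446.

$192,446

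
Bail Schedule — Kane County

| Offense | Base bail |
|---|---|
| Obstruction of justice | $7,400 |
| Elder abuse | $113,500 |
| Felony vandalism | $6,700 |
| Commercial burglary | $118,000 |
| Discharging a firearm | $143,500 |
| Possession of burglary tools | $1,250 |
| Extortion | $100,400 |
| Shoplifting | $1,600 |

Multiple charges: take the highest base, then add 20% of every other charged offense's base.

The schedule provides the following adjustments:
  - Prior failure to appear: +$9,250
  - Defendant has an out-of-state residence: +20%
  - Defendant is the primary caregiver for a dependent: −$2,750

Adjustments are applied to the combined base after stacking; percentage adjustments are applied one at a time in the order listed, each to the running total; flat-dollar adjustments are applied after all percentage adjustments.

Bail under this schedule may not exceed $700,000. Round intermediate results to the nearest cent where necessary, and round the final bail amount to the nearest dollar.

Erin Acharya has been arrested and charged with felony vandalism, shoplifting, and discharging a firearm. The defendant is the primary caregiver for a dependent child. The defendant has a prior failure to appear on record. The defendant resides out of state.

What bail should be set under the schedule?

Base amounts from the schedule: felony vandalism $6,700; shoplifting $1,600; discharging a firearm $143,500.
Stacking rule: highest base plus 20% of each additional charge. Highest is discharging a firearm at $143,500. Additional: $6,700 × 20% = $1,340; $1,600 × 20% = $320. Combined base = $143,500 + $1,660 = $145,160.
Defendant has an out-of-state residence (+20%): $145,160 × 1.2 = $174,192.
Prior failure to appear (+$9,250 flat): $174,192 + $9,250 = $183,442.
Defendant is the primary caregiver for a dependent (−$2,750 flat): $183,442 − $2,750 = $180,692.
$180,692 is within the $700,000 maximum.

$180,692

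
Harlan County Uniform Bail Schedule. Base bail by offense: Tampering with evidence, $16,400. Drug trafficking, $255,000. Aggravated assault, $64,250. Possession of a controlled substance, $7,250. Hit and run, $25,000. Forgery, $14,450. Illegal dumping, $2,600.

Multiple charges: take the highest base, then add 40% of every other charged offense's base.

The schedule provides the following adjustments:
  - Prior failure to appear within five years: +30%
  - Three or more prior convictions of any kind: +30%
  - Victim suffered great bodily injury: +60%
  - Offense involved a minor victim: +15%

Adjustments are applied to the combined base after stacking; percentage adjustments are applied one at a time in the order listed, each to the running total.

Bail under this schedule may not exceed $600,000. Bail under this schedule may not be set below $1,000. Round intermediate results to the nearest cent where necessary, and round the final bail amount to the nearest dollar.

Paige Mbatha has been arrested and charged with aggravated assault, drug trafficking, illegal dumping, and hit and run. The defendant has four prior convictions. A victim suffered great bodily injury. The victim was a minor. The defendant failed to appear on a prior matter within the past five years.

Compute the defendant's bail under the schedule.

$600,000

Base amounts from the schedule: aggravated assault $64,250; drug trafficking $255,000; illegal dumping $2,600; hit and run $25,000.
Stacking rule: highest base plus 40% of each additional charge. Highest is drug trafficking at $255,000. Additional: $64,250 × 40% = $25,700; $2,600 × 40% = $1,040; $25,000 × 40% = $10,000. Combined base = $255,000 + $36,740 = $291,740.
Prior failure to appear within five years (+30%): $291,740 × 1.3 = $379,262.
Three or more prior convictions of any kind (+30%): $379,262 × 1.3 = $493,040.60.
Victim suffered great bodily injury (+60%): $493,040.60 × 1.6 = $788,864.96.
Offense involved a minor victim (+15%): $788,864.96 × 1.15 = $907,194.70.
Result $907,194.70 exceeds the maximum of $600,000; bail is capped at $600,000.
$600,000 is at or above the $1,000 minimum.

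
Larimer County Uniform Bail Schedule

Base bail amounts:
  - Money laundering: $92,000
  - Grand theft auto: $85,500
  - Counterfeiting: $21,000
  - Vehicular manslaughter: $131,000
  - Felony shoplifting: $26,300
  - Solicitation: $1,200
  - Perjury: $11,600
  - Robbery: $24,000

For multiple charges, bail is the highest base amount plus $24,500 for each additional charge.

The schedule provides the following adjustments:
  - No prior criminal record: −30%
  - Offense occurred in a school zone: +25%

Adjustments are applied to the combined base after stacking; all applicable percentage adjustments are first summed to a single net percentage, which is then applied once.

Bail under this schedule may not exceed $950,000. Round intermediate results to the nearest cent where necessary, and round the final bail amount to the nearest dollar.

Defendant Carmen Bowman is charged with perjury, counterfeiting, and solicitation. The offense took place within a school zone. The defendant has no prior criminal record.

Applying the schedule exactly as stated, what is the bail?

Base amounts from the schedule: perjury $11,600; counterfeiting $21,000; solicitation $1,200.
Stacking rule: highest base plus $24,500 per additional charge. Highest is counterfeiting at $21,000; 2 additional charges → +$49,000. Combined base = $70,000.
Net percentage adjustment: −30% +25% = −5%. $70,000 × 0.95 = $66,500.
$66,500 is within the $950,000 maximum.

$66,500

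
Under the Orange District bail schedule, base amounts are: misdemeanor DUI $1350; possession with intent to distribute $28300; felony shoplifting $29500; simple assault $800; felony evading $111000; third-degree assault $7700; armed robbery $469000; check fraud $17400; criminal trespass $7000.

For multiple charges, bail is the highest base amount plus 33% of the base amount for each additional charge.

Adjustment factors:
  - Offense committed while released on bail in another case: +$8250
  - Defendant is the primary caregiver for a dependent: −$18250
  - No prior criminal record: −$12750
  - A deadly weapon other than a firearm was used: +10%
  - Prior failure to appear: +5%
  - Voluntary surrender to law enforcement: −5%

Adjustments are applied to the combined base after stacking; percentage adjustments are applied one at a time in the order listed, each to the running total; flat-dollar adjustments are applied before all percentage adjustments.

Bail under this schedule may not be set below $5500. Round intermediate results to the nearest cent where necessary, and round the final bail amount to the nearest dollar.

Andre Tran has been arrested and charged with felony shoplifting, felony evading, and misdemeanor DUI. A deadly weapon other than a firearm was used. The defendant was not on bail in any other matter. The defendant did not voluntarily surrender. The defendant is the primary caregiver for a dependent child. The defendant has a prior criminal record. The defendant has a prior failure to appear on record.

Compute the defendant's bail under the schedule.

$118885

Base amounts from the schedule: felony shoplifting $29500; felony evading $111000; misdemeanor DUI $1350.
Stacking rule: highest base plus 33% of each additional charge. Highest is felony evading at $111000. Additional: $29500 × 33% = $9735; $1350 × 33% = $445.50. Combined base = $111000 + $10180.50 = $121180.50.
Defendant is the primary caregiver for a dependent (−$18250 flat): $121180.50 − $18250 = $102930.50.
A deadly weapon other than a firearm was used (+10%): $102930.50 × 1.1 = $113223.55.
Prior failure to appear (+5%): $113223.55 × 1.05 = $118884.73.
$118884.73 is at or above the $5500 minimum.
Rounded to the nearest dollar: $118885.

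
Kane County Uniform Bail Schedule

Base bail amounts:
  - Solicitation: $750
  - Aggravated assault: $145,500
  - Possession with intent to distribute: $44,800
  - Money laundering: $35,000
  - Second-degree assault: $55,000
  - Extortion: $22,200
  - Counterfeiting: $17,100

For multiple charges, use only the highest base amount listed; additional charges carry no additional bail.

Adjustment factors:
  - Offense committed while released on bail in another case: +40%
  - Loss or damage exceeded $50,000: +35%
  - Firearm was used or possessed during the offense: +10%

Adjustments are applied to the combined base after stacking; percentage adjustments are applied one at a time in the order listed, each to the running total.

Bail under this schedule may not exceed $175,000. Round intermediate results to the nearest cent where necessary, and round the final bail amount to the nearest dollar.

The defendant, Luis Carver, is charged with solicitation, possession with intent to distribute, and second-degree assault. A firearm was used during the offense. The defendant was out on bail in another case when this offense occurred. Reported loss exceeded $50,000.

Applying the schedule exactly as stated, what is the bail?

Base amounts from the schedule: solicitation $750; possession with intent to distribute $44,800; second-degree assault $55,000.
Stacking rule: use the highest base only. Highest is second-degree assault at $55,000. Combined base = $55,000.
Offense committed while released on bail in another case (+40%): $55,000 × 1.4 = $77,000.
Loss or damage exceeded $50,000 (+35%): $77,000 × 1.35 = $103,950.
Firearm was used or possessed during the offense (+10%): $103,950 × 1.1 = $114,345.
$114,345 is within the $175,000 maximum.

$114,345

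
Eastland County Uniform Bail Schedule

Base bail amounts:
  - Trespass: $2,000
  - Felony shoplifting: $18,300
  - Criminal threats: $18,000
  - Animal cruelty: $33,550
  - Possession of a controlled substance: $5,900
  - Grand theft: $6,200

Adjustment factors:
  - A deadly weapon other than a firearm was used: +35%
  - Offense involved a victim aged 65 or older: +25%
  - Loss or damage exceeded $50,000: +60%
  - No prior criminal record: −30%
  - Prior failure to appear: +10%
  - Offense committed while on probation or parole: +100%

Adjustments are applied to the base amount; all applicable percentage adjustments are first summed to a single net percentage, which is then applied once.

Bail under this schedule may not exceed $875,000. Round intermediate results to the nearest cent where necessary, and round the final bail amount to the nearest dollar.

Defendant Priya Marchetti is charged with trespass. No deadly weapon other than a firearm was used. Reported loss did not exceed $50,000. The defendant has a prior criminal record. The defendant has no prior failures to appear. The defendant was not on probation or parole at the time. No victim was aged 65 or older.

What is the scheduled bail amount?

Base amounts from the schedule: trespass $2,000.
Single charge. Combined base = $2,000.
No adjustment factors apply to this defendant.
$2,000 is within the $875,000 maximum.

$2,000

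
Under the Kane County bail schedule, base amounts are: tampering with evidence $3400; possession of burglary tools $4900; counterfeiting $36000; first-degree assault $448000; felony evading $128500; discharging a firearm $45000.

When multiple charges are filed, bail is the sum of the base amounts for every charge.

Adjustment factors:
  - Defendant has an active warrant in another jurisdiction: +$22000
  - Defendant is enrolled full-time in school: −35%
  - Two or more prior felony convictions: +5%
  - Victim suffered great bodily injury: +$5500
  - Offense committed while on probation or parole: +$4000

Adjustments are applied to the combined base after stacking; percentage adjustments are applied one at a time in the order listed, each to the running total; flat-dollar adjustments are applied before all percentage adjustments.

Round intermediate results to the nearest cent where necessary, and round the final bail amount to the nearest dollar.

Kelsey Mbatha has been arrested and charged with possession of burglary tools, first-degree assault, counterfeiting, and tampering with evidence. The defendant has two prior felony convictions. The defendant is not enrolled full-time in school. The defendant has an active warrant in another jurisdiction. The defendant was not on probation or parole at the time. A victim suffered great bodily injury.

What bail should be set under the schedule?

$545790

Base amounts from the schedule: possession of burglary tools $4900; first-degree assault $448000; counterfeiting $36000; tampering with evidence $3400.
Stacking rule: sum of all bases. $4900 + $448000 + $36000 + $3400 = $492300.
Defendant has an active warrant in another jurisdiction (+$22000 flat): $492300 + $22000 = $514300.
Victim suffered great bodily injury (+$5500 flat): $514300 + $5500 = $519800.
Two or more prior felony convictions (+5%): $519800 × 1.05 = $545790.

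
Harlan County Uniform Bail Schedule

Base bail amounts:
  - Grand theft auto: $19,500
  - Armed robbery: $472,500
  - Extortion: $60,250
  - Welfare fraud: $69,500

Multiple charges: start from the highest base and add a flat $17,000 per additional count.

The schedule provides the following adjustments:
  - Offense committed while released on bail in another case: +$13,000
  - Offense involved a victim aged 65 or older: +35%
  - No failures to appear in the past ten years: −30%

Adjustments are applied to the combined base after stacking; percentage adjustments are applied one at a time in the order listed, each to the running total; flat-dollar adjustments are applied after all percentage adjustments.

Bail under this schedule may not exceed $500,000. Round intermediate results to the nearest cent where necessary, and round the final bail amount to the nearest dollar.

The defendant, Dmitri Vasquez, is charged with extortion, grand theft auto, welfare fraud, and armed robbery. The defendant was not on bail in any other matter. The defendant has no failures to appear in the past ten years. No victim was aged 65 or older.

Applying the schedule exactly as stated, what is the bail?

$366,450

Base amounts from the schedule: extortion $60,250; grand theft auto $19,500; welfare fraud $69,500; armed robbery $472,500.
Stacking rule: highest base plus $17,000 per additional charge. Highest is armed robbery at $472,500; 3 additional charges → +$51,000. Combined base = $523,500.
No failures to appear in the past ten years (−30%): $523,500 × 0.7 = $366,450.
$366,450 is within the $500,000 maximum.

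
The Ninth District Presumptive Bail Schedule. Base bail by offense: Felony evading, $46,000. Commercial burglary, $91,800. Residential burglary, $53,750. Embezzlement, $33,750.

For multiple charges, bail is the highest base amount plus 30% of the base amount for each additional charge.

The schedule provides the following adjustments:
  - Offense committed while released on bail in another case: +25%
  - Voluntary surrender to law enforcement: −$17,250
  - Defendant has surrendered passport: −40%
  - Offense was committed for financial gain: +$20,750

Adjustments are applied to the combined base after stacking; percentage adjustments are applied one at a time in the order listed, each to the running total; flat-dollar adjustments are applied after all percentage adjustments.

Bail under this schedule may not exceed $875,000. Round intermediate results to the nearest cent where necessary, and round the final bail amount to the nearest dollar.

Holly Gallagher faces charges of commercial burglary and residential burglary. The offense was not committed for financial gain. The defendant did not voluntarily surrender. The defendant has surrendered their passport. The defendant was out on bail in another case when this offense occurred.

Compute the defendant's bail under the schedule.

Base amounts from the schedule: commercial burglary $91,800; residential burglary $53,750.
Stacking rule: highest base plus 30% of each additional charge. Highest is commercial burglary at $91,800. Additional: $53,750 × 30% = $16,125. Combined base = $91,800 + $16,125 = $107,925.
Offense committed while released on bail in another case (+25%): $107,925 × 1.25 = $134,906.25.
Defendant has surrendered passport (−40%): $134,906.25 × 0.6 = $80,943.75.
$80,943.75 is within the $875,000 maximum.
Rounded to the nearest dollar: $80,944.

$80,944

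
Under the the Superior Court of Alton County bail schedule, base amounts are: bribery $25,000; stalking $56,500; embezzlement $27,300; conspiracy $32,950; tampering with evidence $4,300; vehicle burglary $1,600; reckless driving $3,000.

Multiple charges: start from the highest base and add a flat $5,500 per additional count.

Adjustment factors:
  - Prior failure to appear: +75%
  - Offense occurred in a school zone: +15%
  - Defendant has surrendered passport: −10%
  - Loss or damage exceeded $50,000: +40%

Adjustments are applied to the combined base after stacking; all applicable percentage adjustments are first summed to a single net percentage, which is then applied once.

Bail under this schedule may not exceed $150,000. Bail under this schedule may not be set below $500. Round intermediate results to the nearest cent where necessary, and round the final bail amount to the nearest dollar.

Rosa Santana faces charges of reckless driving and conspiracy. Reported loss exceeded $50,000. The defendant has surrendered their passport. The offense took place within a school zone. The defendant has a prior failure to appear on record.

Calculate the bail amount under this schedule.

$84,590

Base amounts from the schedule: reckless driving $3,000; conspiracy $32,950.
Stacking rule: highest base plus $5,500 per additional charge. Highest is conspiracy at $32,950; 1 additional charge → +$5,500. Combined base = $38,450.
Net percentage adjustment: +75% +15% −10% +40% = +120%. $38,450 × 2.2 = $84,590.
$84,590 is within the $150,000 maximum.
$84,590 is at or above the $500 minimum.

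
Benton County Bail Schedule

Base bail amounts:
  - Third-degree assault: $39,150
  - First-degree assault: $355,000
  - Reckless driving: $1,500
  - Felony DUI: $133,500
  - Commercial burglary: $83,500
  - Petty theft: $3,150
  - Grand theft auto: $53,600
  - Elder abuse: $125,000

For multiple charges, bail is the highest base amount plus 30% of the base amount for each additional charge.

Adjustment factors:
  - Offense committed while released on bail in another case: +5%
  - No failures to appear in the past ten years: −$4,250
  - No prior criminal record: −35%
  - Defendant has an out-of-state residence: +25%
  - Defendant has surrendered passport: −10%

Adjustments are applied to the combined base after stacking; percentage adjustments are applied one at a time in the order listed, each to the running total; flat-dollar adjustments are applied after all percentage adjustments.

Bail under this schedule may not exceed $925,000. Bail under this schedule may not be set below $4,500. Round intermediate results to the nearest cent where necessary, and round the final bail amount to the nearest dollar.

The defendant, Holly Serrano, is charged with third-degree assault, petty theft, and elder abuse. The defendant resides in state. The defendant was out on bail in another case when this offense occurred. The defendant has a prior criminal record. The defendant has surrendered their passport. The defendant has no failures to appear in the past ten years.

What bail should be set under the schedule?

Base amounts from the schedule: third-degree assault $39,150; petty theft $3,150; elder abuse $125,000.
Stacking rule: highest base plus 30% of each additional charge. Highest is elder abuse at $125,000. Additional: $39,150 × 30% = $11,745; $3,150 × 30% = $945. Combined base = $125,000 + $12,690 = $137,690.
Offense committed while released on bail in another case (+5%): $137,690 × 1.05 = $144,574.50.
Defendant has surrendered passport (−10%): $144,574.50 × 0.9 = $130,117.05.
No failures to appear in the past ten years (−$4,250 flat): $130,117.05 − $4,250 = $125,867.05.
$125,867.05 is within the $925,000 maximum.
$125,867.05 is at or above the $4,500 minimum.
Rounded to the nearest dollar: $125,867.

$125,867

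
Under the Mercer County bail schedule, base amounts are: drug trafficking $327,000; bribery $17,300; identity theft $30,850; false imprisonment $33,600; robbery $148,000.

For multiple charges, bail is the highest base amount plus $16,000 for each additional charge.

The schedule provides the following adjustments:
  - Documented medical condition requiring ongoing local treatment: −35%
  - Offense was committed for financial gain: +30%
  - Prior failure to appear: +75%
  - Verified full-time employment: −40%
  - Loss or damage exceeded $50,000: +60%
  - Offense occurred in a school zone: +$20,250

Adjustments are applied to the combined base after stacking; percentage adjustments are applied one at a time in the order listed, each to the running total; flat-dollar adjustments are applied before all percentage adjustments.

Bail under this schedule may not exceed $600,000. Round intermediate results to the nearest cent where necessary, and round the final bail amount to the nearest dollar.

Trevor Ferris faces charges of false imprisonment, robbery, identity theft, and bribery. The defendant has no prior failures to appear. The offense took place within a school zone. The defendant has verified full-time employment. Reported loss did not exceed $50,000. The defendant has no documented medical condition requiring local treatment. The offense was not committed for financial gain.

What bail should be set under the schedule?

Base amounts from the schedule: false imprisonment $33,600; robbery $148,000; identity theft $30,850; bribery $17,300.
Stacking rule: highest base plus $16,000 per additional charge. Highest is robbery at $148,000; 3 additional charges → +$48,000. Combined base = $196,000.
Offense occurred in a school zone (+$20,250 flat): $196,000 + $20,250 = $216,250.
Verified full-time employment (−40%): $216,250 × 0.6 = $129,750.
$129,750 is within the $600,000 maximum.

$129,750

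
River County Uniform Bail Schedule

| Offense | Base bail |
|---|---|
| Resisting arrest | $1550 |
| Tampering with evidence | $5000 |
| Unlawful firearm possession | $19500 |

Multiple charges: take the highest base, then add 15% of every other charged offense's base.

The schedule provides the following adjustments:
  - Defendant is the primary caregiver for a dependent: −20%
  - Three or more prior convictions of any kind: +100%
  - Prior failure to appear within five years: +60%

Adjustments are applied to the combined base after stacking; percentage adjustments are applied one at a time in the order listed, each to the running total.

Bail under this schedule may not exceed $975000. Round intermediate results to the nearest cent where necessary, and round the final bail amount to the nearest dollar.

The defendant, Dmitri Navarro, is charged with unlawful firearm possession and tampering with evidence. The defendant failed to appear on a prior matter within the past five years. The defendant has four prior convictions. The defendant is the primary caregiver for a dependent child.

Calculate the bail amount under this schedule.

$51840

Base amounts from the schedule: unlawful firearm possession $19500; tampering with evidence $5000.
Stacking rule: highest base plus 15% of each additional charge. Highest is unlawful firearm possession at $19500. Additional: $5000 × 15% = $750. Combined base = $19500 + $750 = $20250.
Defendant is the primary caregiver for a dependent (−20%): $20250 × 0.8 = $16200.
Three or more prior convictions of any kind (+100%): $16200 × 2 = $32400.
Prior failure to appear within five years (+60%): $32400 × 1.6 = $51840.
$51840 is within the $975000 maximum.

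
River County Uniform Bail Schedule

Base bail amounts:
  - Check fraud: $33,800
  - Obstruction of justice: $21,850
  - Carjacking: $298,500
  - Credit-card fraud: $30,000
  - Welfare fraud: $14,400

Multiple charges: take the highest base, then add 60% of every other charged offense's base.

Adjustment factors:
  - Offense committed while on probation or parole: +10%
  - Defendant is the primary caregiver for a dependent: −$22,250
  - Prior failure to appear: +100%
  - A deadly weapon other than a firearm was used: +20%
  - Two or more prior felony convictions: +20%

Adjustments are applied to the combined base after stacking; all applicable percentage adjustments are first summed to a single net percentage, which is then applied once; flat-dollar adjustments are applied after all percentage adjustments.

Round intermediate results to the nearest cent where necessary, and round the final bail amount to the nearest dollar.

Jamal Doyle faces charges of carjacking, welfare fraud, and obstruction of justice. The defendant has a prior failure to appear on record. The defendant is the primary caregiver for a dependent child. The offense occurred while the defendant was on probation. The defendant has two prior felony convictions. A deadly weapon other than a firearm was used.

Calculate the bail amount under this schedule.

Base amounts from the schedule: carjacking $298,500; welfare fraud $14,400; obstruction of justice $21,850.
Stacking rule: highest base plus 60% of each additional charge. Highest is carjacking at $298,500. Additional: $14,400 × 60% = $8,640; $21,850 × 60% = $13,110. Combined base = $298,500 + $21,750 = $320,250.
Net percentage adjustment: +10% +100% +20% +20% = +150%. $320,250 × 2.5 = $800,625.
Defendant is the primary caregiver for a dependent (−$22,250 flat): $800,625 − $22,250 = $778,375.

$778,375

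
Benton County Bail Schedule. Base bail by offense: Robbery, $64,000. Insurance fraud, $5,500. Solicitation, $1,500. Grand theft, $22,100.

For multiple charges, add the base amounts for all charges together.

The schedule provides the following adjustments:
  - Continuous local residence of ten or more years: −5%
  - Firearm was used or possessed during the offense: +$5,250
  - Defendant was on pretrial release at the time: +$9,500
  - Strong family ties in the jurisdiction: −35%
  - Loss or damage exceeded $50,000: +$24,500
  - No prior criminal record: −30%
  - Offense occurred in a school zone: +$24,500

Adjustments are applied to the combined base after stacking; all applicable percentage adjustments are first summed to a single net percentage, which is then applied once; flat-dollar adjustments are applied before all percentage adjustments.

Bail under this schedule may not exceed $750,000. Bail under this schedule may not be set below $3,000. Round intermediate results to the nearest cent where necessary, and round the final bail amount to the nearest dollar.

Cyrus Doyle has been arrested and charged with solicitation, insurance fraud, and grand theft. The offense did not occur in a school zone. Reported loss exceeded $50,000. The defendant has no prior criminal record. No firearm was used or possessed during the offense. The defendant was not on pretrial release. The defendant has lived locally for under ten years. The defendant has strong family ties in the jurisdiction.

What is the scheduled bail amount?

Base amounts from the schedule: solicitation $1,500; insurance fraud $5,500; grand theft $22,100.
Stacking rule: sum of all bases. $1,500 + $5,500 + $22,100 = $29,100.
Loss or damage exceeded $50,000 (+$24,500 flat): $29,100 + $24,500 = $53,600.
Net percentage adjustment: −35% −30% = −65%. $53,600 × 0.35 = $18,760.
$18,760 is within the $750,000 maximum.
$18,760 is at or above the $3,000 minimum.

$18,760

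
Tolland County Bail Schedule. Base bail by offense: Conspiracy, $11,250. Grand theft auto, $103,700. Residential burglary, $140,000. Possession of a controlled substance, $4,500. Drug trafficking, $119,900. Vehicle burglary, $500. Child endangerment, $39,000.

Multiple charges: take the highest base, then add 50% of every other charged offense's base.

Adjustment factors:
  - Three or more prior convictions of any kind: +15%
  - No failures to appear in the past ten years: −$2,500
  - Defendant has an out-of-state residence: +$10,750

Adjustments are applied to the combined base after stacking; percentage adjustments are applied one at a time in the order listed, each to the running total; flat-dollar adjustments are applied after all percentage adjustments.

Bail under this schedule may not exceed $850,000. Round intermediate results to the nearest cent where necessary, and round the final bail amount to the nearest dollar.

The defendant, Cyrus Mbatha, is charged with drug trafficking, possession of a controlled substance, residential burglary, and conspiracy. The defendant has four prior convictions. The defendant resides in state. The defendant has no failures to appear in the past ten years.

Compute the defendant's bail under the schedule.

$236,499

Base amounts from the schedule: drug trafficking $119,900; possession of a controlled substance $4,500; residential burglary $140,000; conspiracy $11,250.
Stacking rule: highest base plus 50% of each additional charge. Highest is residential burglary at $140,000. Additional: $119,900 × 50% = $59,950; $4,500 × 50% = $2,250; $11,250 × 50% = $5,625. Combined base = $140,000 + $67,825 = $207,825.
Three or more prior convictions of any kind (+15%): $207,825 × 1.15 = $238,998.75.
No failures to appear in the past ten years (−$2,500 flat): $238,998.75 − $2,500 = $236,498.75.
$236,498.75 is within the $850,000 maximum.
Rounded to the nearest dollar: $236,499.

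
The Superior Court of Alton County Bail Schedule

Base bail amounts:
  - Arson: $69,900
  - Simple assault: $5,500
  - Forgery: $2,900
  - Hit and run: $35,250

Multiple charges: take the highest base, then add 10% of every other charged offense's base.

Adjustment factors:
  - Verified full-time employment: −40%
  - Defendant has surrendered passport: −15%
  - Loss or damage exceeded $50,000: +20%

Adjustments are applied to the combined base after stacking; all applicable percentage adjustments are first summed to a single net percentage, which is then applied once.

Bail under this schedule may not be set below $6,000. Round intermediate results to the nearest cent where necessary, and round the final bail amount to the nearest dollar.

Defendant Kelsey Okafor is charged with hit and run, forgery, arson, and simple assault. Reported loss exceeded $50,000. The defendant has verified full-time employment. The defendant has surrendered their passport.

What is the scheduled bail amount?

$48,272

Base amounts from the schedule: hit and run $35,250; forgery $2,900; arson $69,900; simple assault $5,500.
Stacking rule: highest base plus 10% of each additional charge. Highest is arson at $69,900. Additional: $35,250 × 10% = $3,525; $2,900 × 10% = $290; $5,500 × 10% = $550. Combined base = $69,900 + $4,365 = $74,265.
Net percentage adjustment: −40% −15% +20% = −35%. $74,265 × 0.65 = $48,272.25.
$48,272.25 is at or above the $6,000 minimum.
Rounded to the nearest dollar: $48,272.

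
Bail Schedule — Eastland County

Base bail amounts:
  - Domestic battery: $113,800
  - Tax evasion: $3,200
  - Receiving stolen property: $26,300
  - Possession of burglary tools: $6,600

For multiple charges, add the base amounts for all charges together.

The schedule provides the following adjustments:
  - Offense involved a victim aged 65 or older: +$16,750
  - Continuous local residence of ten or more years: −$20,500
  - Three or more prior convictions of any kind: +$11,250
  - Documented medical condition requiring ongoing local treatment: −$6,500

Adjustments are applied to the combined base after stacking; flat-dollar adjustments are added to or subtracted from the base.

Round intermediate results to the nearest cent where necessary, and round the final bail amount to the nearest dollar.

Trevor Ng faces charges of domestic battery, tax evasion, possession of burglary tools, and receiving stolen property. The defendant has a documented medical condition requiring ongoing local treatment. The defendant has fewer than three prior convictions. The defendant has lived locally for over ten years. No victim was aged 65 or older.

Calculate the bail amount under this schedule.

Base amounts from the schedule: domestic battery $113,800; tax evasion $3,200; possession of burglary tools $6,600; receiving stolen property $26,300.
Stacking rule: sum of all bases. $113,800 + $3,200 + $6,600 + $26,300 = $149,900.
Continuous local residence of ten or more years (−$20,500 flat): $149,900 − $20,500 = $129,400.
Documented medical condition requiring ongoing local treatment (−$6,500 flat): $129,400 − $6,500 = $122,900.

$122,900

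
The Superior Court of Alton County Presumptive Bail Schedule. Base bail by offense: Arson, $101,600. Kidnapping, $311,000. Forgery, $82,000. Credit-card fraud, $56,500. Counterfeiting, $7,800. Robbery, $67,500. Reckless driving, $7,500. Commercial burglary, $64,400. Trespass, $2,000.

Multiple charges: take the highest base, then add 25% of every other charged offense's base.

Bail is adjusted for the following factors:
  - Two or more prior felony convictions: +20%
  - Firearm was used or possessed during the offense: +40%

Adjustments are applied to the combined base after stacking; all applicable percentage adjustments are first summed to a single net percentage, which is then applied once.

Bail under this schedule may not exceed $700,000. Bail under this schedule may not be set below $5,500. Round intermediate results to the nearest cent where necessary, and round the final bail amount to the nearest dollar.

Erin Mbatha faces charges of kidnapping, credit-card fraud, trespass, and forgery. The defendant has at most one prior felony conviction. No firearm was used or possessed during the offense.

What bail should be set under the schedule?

Base amounts from the schedule: kidnapping $311,000; credit-card fraud $56,500; trespass $2,000; forgery $82,000.
Stacking rule: highest base plus 25% of each additional charge. Highest is kidnapping at $311,000. Additional: $56,500 × 25% = $14,125; $2,000 × 25% = $500; $82,000 × 25% = $20,500. Combined base = $311,000 + $35,125 = $346,125.
No adjustment factors apply to this defendant.
$346,125 is within the $700,000 maximum.
$346,125 is at or above the $5,500 minimum.

$346,125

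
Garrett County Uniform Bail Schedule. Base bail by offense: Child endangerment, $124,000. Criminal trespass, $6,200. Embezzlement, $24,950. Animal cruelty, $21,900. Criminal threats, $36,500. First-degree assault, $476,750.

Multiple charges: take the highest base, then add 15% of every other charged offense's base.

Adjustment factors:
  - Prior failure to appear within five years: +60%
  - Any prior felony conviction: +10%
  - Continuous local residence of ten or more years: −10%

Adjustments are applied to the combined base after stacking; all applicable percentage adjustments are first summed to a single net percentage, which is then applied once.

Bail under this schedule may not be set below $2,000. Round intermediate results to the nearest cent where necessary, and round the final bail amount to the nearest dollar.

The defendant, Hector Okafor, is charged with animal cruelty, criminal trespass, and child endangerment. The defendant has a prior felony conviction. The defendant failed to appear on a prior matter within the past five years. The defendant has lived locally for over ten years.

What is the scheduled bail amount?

$205,144

Base amounts from the schedule: animal cruelty $21,900; criminal trespass $6,200; child endangerment $124,000.
Stacking rule: highest base plus 15% of each additional charge. Highest is child endangerment at $124,000. Additional: $21,900 × 15% = $3,285; $6,200 × 15% = $930. Combined base = $124,000 + $4,215 = $128,215.
Net percentage adjustment: +60% +10% −10% = +60%. $128,215 × 1.6 = $205,144.
$205,144 is at or above the $2,000 minimum.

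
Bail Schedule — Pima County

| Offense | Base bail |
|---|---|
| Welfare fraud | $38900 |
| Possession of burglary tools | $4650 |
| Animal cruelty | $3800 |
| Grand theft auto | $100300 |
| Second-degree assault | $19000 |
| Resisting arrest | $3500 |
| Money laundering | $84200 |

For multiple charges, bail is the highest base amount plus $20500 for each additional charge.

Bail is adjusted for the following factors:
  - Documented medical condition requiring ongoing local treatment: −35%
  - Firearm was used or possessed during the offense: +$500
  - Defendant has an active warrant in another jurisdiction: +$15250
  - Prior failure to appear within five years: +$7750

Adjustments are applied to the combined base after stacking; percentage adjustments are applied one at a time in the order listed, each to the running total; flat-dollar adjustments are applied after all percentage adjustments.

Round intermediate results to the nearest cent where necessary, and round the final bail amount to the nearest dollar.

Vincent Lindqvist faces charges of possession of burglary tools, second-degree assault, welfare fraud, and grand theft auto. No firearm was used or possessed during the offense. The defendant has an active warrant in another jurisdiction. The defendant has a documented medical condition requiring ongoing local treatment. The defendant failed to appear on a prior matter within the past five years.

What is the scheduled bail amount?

$128170

Base amounts from the schedule: possession of burglary tools $4650; second-degree assault $19000; welfare fraud $38900; grand theft auto $100300.
Stacking rule: highest base plus $20500 per additional charge. Highest is grand theft auto at $100300; 3 additional charges → +$61500. Combined base = $161800.
Documented medical condition requiring ongoing local treatment (−35%): $161800 × 0.65 = $105170.
Defendant has an active warrant in another jurisdiction (+$15250 flat): $105170 + $15250 = $120420.
Prior failure to appear within five years (+$7750 flat): $120420 + $7750 = $128170.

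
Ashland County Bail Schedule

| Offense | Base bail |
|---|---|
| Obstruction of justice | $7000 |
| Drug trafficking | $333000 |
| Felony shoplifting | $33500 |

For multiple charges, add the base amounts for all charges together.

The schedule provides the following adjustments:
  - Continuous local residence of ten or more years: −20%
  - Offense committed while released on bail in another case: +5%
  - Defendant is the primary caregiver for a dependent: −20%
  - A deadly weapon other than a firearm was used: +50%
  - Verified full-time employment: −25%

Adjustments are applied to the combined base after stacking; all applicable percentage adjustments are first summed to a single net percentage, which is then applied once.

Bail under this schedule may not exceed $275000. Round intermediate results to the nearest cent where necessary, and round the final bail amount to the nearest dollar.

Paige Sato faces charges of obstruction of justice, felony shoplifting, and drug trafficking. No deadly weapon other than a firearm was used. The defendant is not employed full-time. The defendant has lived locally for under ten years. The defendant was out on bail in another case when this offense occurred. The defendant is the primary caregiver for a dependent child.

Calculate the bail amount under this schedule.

$275000

Base amounts from the schedule: obstruction of justice $7000; felony shoplifting $33500; drug trafficking $333000.
Stacking rule: sum of all bases. $7000 + $33500 + $333000 = $373500.
Net percentage adjustment: +5% −20% = −15%. $373500 × 0.85 = $317475.
Result $317475 exceeds the maximum of $275000; bail is capped at $275000.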